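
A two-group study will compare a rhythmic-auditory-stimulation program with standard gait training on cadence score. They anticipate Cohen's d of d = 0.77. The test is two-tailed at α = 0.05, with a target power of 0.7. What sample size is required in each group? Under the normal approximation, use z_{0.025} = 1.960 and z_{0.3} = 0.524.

n = 21 per group

For two independent groups with equal n: n = 2·((z_{α/2} + z_β) / d)².
z_{α/2} + z_β = 1.960 + 0.524 = 2.484.
n = 2 × (2.484 / 0.77)² = 2 × 3.226² = 2 × 10.41 = 20.8.
Round up to the next whole participant.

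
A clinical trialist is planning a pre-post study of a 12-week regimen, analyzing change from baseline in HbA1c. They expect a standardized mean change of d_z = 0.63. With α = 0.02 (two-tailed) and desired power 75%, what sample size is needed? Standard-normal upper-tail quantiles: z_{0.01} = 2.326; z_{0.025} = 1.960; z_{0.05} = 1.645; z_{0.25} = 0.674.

n = 23 pairs

For a paired (one-sample on differences) test: n = ((z_{α/2} + z_β) / d)².
z_{α/2} + z_β = 2.326 + 0.674 = 3.000.
n = (3.000 / 0.63)² = 4.762² = 22.68.
Round up.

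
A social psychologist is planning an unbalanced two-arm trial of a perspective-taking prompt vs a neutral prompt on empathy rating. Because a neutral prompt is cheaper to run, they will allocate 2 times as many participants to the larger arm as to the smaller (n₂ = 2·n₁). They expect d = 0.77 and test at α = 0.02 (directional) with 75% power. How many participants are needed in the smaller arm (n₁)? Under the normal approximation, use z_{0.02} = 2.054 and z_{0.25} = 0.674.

n₁ = 19

With allocation ratio k = n₂/n₁ = 2, Var(x̄₁−x̄₂) = σ²(1/n₁ + 1/(k·n₁)) = σ²·(k+1)/(k·n₁).
So n₁ = (1 + 1/k)·((z_{α} + z_β)/d)² = 1.500 × (2.728/0.77)².
n₁ = 1.500 × 12.55 = 18.8.
Round up: n₁ = 19, giving n₂ = 2 × 19 = 38.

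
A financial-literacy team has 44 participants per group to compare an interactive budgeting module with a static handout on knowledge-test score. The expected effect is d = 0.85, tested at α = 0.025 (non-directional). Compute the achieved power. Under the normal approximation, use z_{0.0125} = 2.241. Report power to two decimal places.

power ≈ 0.96

For two equal groups, power = Φ(d·√(n/2) − z_{α/2}).
d·√(n/2) = 0.85 × √(44/2) = 0.85 × 4.690 = 3.987.
z_β = 3.987 − 2.241 = 1.746.
Power = Φ(1.746) = 0.960.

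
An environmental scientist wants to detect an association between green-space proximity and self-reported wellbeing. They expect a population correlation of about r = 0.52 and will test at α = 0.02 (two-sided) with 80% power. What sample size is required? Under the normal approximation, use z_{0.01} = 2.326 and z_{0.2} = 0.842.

n = 34

Fisher's z: C = ½·ln((1+r)/(1−r)) = ½·ln(3.1667) = 0.5763.
n = ((z_{α/2} + z_β)/C)² + 3.
(2.326 + 0.842) / 0.5763 = 3.168 / 0.5763 = 5.497.
n = 5.497² + 3 = 30.22 + 3 = 33.2.
Round up.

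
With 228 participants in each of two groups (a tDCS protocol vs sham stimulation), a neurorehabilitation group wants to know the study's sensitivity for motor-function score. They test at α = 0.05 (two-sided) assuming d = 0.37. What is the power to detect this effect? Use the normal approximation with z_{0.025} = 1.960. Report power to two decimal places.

For two equal groups, power = Φ(d·√(n/2) − z_{α/2}).
d·√(n/2) = 0.37 × √(228/2) = 0.37 × 10.677 = 3.951.
z_β = 3.951 − 1.960 = 1.991.
Power = Φ(1.991) = 0.977.

power ≈ 0.98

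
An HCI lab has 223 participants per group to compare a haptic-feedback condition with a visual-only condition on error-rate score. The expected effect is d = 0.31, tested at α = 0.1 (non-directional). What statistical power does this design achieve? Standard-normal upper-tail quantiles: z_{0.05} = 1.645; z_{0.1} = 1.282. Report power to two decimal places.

For two equal groups, power = Φ(d·√(n/2) − z_{α/2}).
d·√(n/2) = 0.31 × √(223/2) = 0.31 × 10.559 = 3.273.
z_β = 3.273 − 1.645 = 1.628.
Power = Φ(1.628) = 0.948.

power ≈ 0.95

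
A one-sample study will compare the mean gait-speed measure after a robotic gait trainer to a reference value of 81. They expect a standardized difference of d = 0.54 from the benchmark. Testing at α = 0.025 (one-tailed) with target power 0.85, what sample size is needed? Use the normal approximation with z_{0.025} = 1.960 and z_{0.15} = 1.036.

n = 31

For a one-sample test: n = ((z_{α} + z_β) / d)².
z_{α} + z_β = 1.960 + 1.036 = 2.996.
n = (2.996 / 0.54)² = 5.548² = 30.78.
Round up.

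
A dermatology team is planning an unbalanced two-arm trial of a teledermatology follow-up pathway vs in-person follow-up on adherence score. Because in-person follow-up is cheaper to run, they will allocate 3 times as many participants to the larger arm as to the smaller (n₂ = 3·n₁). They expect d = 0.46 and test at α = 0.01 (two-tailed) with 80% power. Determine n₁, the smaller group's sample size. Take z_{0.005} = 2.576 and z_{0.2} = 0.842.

With allocation ratio k = n₂/n₁ = 3, Var(x̄₁−x̄₂) = σ²(1/n₁ + 1/(k·n₁)) = σ²·(k+1)/(k·n₁).
So n₁ = (1 + 1/k)·((z_{α/2} + z_β)/d)² = 1.333 × (3.418/0.46)².
n₁ = 1.333 × 55.21 = 73.6.
Round up: n₁ = 74, giving n₂ = 3 × 74 = 222.

n₁ = 74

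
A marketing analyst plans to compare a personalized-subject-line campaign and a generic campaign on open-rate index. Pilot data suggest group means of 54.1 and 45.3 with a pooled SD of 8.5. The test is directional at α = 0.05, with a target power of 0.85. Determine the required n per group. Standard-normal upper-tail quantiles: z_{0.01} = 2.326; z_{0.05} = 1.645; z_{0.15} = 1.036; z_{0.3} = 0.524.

n = 14 per group

Cohen's d = |M₁ − M₂| / SD_pooled = |54.1 − 45.3| / 8.5 = 8.8 / 8.5 = 1.035.
For two independent groups with equal n: n = 2·((z_{α} + z_β) / d)².
z_{α} + z_β = 1.645 + 1.036 = 2.681.
n = 2 × (2.681 / 1.035)² = 2 × 2.590² = 2 × 6.71 = 13.4.
Round up to the next whole participant.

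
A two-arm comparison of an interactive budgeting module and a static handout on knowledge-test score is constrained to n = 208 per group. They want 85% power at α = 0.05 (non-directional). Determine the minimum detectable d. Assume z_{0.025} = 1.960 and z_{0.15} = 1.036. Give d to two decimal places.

For two independent groups of n = 208 each: d_min = (z_{α/2} + z_β)·√(2/n).
z-sum = 1.960 + 1.036 = 2.996.
d_min = 2.996 × √(2/208) = 2.996 × 0.0981 = 0.294.

d_min ≈ 0.29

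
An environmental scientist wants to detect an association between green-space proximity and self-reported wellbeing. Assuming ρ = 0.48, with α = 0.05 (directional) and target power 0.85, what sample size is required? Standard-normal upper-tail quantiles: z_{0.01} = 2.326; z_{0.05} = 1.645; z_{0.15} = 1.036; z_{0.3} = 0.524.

n = 30

Fisher's z: C = ½·ln((1+r)/(1−r)) = ½·ln(2.8462) = 0.5230.
n = ((z_{α} + z_β)/C)² + 3.
(1.645 + 1.036) / 0.5230 = 2.681 / 0.5230 = 5.126.
n = 5.126² + 3 = 26.28 + 3 = 29.3.
Round up.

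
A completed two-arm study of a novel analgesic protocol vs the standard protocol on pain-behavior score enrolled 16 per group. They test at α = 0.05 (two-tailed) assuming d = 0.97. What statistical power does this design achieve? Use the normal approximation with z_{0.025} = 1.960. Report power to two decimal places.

For two equal groups, power = Φ(d·√(n/2) − z_{α/2}).
d·√(n/2) = 0.97 × √(16/2) = 0.97 × 2.828 = 2.744.
z_β = 2.744 − 1.960 = 0.784.
Power = Φ(0.784) = 0.783.

power ≈ 0.78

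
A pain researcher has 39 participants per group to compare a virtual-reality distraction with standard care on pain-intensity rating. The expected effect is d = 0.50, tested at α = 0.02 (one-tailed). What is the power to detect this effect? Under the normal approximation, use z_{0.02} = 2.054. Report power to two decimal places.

power ≈ 0.56

For two equal groups, power = Φ(d·√(n/2) − z_{α}).
d·√(n/2) = 0.50 × √(39/2) = 0.50 × 4.416 = 2.208.
z_β = 2.208 − 2.054 = 0.154.
Power = Φ(0.154) = 0.561.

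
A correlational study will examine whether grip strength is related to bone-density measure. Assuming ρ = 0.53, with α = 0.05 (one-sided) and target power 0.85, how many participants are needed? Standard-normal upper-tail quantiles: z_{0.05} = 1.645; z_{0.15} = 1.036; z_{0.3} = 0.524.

Fisher's z: C = ½·ln((1+r)/(1−r)) = ½·ln(3.2553) = 0.5901.
n = ((z_{α} + z_β)/C)² + 3.
(1.645 + 1.036) / 0.5901 = 2.681 / 0.5901 = 4.543.
n = 4.543² + 3 = 20.64 + 3 = 23.6.
Round up.

n = 24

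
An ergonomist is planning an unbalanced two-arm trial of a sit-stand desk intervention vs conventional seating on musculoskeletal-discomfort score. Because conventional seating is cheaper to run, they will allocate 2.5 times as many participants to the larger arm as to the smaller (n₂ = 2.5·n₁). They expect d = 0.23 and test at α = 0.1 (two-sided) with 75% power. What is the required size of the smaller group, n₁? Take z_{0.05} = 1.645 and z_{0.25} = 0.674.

With allocation ratio k = n₂/n₁ = 2.5, Var(x̄₁−x̄₂) = σ²(1/n₁ + 1/(k·n₁)) = σ²·(k+1)/(k·n₁).
So n₁ = (1 + 1/k)·((z_{α/2} + z_β)/d)² = 1.400 × (2.319/0.23)².
n₁ = 1.400 × 101.66 = 142.3.
Round up: n₁ = 143, giving n₂ = ⌈2.5 × 143⌉ = ⌈357.5⌉ = 358.

n₁ = 143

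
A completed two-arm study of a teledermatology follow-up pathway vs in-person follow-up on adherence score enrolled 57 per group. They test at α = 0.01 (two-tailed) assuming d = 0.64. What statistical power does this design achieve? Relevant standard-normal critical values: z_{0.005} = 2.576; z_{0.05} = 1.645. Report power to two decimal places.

For two equal groups, power = Φ(d·√(n/2) − z_{α/2}).
d·√(n/2) = 0.64 × √(57/2) = 0.64 × 5.339 = 3.417.
z_β = 3.417 − 2.576 = 0.841.
Power = Φ(0.841) = 0.800.

power ≈ 0.80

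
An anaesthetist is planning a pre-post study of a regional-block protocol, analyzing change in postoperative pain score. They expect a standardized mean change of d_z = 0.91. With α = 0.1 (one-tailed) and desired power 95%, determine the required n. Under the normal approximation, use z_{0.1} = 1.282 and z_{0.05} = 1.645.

n = 11 pairs

For a paired (one-sample on differences) test: n = ((z_{α} + z_β) / d)².
z_{α} + z_β = 1.282 + 1.645 = 2.927.
n = (2.927 / 0.91)² = 3.216² = 10.35.
Round up.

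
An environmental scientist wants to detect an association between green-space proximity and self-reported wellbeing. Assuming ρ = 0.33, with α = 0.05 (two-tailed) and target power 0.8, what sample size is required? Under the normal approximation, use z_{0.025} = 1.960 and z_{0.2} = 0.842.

Fisher's z: C = ½·ln((1+r)/(1−r)) = ½·ln(1.9851) = 0.3428.
n = ((z_{α/2} + z_β)/C)² + 3.
(1.960 + 0.842) / 0.3428 = 2.802 / 0.3428 = 8.174.
n = 8.174² + 3 = 66.81 + 3 = 69.8.
Round up.

n = 70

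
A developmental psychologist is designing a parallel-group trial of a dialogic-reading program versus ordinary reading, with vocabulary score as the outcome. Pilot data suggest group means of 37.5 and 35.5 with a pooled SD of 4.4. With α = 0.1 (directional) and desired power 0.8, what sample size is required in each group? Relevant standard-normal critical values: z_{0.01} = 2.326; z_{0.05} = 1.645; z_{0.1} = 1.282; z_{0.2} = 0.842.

Cohen's d = |M₁ − M₂| / SD_pooled = |37.5 − 35.5| / 4.4 = 2.0 / 4.4 = 0.455.
For two independent groups with equal n: n = 2·((z_{α} + z_β) / d)².
z_{α} + z_β = 1.282 + 0.842 = 2.124.
n = 2 × (2.124 / 0.455)² = 2 × 4.668² = 2 × 21.79 = 43.6.
Round up to the next whole participant.

n = 44 per group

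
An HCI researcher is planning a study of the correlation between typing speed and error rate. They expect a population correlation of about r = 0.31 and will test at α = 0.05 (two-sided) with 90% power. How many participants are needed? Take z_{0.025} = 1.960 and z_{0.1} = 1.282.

Fisher's z: C = ½·ln((1+r)/(1−r)) = ½·ln(1.8986) = 0.3205.
n = ((z_{α/2} + z_β)/C)² + 3.
(1.960 + 1.282) / 0.3205 = 3.242 / 0.3205 = 10.115.
n = 10.115² + 3 = 102.32 + 3 = 105.3.
Round up.

n = 106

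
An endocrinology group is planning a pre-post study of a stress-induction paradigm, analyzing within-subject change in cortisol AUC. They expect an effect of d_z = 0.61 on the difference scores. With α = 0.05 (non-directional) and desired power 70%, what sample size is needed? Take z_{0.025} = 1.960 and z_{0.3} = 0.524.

For a paired (one-sample on differences) test: n = ((z_{α/2} + z_β) / d)².
z_{α/2} + z_β = 1.960 + 0.524 = 2.484.
n = (2.484 / 0.61)² = 4.072² = 16.58.
Round up.

n = 17 pairs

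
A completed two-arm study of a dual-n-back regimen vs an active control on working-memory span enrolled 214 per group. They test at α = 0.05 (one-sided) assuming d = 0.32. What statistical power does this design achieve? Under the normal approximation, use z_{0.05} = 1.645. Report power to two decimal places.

For two equal groups, power = Φ(d·√(n/2) − z_{α}).
d·√(n/2) = 0.32 × √(214/2) = 0.32 × 10.344 = 3.310.
z_β = 3.310 − 1.645 = 1.665.
Power = Φ(1.665) = 0.952.

power ≈ 0.95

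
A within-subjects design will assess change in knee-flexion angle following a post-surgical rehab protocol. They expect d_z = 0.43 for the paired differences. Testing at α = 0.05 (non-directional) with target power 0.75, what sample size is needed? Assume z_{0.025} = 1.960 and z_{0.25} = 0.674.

n = 38 pairs

For a paired (one-sample on differences) test: n = ((z_{α/2} + z_β) / d)².
z_{α/2} + z_β = 1.960 + 0.674 = 2.634.
n = (2.634 / 0.43)² = 6.126² = 37.52.
Round up.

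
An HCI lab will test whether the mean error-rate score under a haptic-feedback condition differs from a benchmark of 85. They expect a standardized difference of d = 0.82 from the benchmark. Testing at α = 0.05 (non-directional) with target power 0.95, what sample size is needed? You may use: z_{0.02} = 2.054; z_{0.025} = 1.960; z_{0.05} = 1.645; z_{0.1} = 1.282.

For a one-sample test: n = ((z_{α/2} + z_β) / d)².
z_{α/2} + z_β = 1.960 + 1.645 = 3.605.
n = (3.605 / 0.82)² = 4.396² = 19.33.
Round up.

n = 20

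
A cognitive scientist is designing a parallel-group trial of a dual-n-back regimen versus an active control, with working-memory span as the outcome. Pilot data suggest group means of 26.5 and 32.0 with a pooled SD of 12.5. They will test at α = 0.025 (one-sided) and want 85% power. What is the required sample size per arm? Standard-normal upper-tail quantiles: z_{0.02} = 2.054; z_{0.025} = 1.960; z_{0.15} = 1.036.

n = 93 per group

Cohen's d = |M₁ − M₂| / SD_pooled = |26.5 − 32.0| / 12.5 = 5.5 / 12.5 = 0.440.
For two independent groups with equal n: n = 2·((z_{α} + z_β) / d)².
z_{α} + z_β = 1.960 + 1.036 = 2.996.
n = 2 × (2.996 / 0.440)² = 2 × 6.809² = 2 × 46.36 = 92.7.
Round up to the next whole participant.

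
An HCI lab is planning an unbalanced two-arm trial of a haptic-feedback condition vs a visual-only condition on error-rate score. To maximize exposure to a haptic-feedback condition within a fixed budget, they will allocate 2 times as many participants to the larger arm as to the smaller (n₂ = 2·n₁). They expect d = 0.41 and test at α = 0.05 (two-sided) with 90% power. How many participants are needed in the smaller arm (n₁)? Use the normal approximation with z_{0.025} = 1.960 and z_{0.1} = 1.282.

n₁ = 94

With allocation ratio k = n₂/n₁ = 2, Var(x̄₁−x̄₂) = σ²(1/n₁ + 1/(k·n₁)) = σ²·(k+1)/(k·n₁).
So n₁ = (1 + 1/k)·((z_{α/2} + z_β)/d)² = 1.500 × (3.242/0.41)².
n₁ = 1.500 × 62.53 = 93.8.
Round up: n₁ = 94, giving n₂ = 2 × 94 = 188.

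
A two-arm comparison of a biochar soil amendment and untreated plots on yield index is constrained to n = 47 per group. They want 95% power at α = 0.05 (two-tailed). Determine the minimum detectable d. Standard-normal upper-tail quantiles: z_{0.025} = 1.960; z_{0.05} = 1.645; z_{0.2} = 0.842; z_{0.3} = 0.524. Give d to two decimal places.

For two independent groups of n = 47 each: d_min = (z_{α/2} + z_β)·√(2/n).
z-sum = 1.960 + 1.645 = 3.605.
d_min = 3.605 × √(2/47) = 3.605 × 0.2063 = 0.744.

d_min ≈ 0.74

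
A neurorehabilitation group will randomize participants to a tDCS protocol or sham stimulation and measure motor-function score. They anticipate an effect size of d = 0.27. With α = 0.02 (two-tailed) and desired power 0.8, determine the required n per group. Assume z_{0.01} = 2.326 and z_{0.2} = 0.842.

n = 276 per group

For two independent groups with equal n: n = 2·((z_{α/2} + z_β) / d)².
z_{α/2} + z_β = 2.326 + 0.842 = 3.168.
n = 2 × (3.168 / 0.27)² = 2 × 11.733² = 2 × 137.67 = 275.3.
Round up to the next whole participant.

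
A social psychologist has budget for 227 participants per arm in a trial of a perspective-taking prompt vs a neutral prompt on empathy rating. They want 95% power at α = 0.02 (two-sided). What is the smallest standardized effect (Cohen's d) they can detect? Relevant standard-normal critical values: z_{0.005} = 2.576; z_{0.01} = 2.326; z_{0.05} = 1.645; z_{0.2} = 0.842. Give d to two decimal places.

For two independent groups of n = 227 each: d_min = (z_{α/2} + z_β)·√(2/n).
z-sum = 2.326 + 1.645 = 3.971.
d_min = 3.971 × √(2/227) = 3.971 × 0.0939 = 0.373.

d_min ≈ 0.37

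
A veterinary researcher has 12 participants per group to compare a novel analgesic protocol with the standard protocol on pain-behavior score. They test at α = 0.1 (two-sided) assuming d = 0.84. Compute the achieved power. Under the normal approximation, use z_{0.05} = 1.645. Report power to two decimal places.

For two equal groups, power = Φ(d·√(n/2) − z_{α/2}).
d·√(n/2) = 0.84 × √(12/2) = 0.84 × 2.449 = 2.058.
z_β = 2.058 − 1.645 = 0.413.
Power = Φ(0.413) = 0.660.

power ≈ 0.66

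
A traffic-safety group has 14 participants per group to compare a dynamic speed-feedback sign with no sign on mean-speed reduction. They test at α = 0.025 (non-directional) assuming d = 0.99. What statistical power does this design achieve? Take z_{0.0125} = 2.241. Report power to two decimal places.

power ≈ 0.65

For two equal groups, power = Φ(d·√(n/2) − z_{α/2}).
d·√(n/2) = 0.99 × √(14/2) = 0.99 × 2.646 = 2.619.
z_β = 2.619 − 2.241 = 0.378.
Power = Φ(0.378) = 0.647.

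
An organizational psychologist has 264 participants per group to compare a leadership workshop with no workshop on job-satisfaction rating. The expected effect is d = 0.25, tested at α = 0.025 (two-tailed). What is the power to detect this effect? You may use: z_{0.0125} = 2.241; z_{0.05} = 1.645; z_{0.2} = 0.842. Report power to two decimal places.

power ≈ 0.74

For two equal groups, power = Φ(d·√(n/2) − z_{α/2}).
d·√(n/2) = 0.25 × √(264/2) = 0.25 × 11.489 = 2.872.
z_β = 2.872 − 2.241 = 0.631.
Power = Φ(0.631) = 0.736.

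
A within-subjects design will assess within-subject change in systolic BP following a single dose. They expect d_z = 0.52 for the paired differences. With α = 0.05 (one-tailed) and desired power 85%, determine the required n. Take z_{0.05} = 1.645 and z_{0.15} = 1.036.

For a paired (one-sample on differences) test: n = ((z_{α} + z_β) / d)².
z_{α} + z_β = 1.645 + 1.036 = 2.681.
n = (2.681 / 0.52)² = 5.156² = 26.58.
Round up.

n = 27 pairs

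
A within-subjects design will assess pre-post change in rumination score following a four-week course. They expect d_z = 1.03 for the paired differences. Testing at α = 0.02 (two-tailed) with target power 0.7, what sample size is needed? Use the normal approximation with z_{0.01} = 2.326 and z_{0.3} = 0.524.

n = 8 pairs

For a paired (one-sample on differences) test: n = ((z_{α/2} + z_β) / d)².
z_{α/2} + z_β = 2.326 + 0.524 = 2.850.
n = (2.850 / 1.03)² = 2.767² = 7.66.
Round up.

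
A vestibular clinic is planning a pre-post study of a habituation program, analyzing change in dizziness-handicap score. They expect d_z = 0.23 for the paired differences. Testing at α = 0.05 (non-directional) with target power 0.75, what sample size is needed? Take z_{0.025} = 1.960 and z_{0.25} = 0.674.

For a paired (one-sample on differences) test: n = ((z_{α/2} + z_β) / d)².
z_{α/2} + z_β = 1.960 + 0.674 = 2.634.
n = (2.634 / 0.23)² = 11.452² = 131.15.
Round up.

n = 132 pairs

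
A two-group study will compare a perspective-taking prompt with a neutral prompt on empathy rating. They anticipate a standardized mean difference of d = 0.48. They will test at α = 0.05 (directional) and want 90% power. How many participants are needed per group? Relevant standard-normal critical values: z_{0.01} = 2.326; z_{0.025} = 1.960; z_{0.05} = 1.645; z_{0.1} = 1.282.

For two independent groups with equal n: n = 2·((z_{α} + z_β) / d)².
z_{α} + z_β = 1.645 + 1.282 = 2.927.
n = 2 × (2.927 / 0.48)² = 2 × 6.098² = 2 × 37.18 = 74.4.
Round up to the next whole participant.

n = 75 per group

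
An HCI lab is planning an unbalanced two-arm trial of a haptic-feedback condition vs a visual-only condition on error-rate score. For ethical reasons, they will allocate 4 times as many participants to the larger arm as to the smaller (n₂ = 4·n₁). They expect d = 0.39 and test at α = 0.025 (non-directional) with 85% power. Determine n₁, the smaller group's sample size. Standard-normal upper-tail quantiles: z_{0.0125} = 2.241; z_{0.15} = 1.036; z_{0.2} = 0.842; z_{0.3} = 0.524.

With allocation ratio k = n₂/n₁ = 4, Var(x̄₁−x̄₂) = σ²(1/n₁ + 1/(k·n₁)) = σ²·(k+1)/(k·n₁).
So n₁ = (1 + 1/k)·((z_{α/2} + z_β)/d)² = 1.250 × (3.277/0.39)².
n₁ = 1.250 × 70.60 = 88.3.
Round up: n₁ = 89, giving n₂ = 4 × 89 = 356.

n₁ = 89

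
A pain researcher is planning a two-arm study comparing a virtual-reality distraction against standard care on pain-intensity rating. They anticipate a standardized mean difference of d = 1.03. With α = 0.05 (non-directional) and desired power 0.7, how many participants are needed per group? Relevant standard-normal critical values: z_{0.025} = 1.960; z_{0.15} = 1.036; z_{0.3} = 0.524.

n = 12 per group

For two independent groups with equal n: n = 2·((z_{α/2} + z_β) / d)².
z_{α/2} + z_β = 1.960 + 0.524 = 2.484.
n = 2 × (2.484 / 1.03)² = 2 × 2.412² = 2 × 5.82 = 11.6.
Round up to the next whole participant.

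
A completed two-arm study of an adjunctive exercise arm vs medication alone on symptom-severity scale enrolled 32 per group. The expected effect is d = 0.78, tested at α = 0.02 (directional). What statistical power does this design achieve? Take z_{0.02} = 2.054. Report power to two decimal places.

power ≈ 0.86

For two equal groups, power = Φ(d·√(n/2) − z_{α}).
d·√(n/2) = 0.78 × √(32/2) = 0.78 × 4.000 = 3.120.
z_β = 3.120 − 2.054 = 1.066.
Power = Φ(1.066) = 0.857.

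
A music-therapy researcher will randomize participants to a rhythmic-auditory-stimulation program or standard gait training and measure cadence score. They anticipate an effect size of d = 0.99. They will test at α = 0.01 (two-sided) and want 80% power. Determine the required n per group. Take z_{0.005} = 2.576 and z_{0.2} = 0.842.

For two independent groups with equal n: n = 2·((z_{α/2} + z_β) / d)².
z_{α/2} + z_β = 2.576 + 0.842 = 3.418.
n = 2 × (3.418 / 0.99)² = 2 × 3.453² = 2 × 11.92 = 23.8.
Round up to the next whole participant.

n = 24 per group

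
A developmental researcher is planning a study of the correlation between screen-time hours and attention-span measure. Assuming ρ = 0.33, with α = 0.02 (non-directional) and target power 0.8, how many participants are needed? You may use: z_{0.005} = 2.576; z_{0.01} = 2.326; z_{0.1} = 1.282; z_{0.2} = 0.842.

n = 89

Fisher's z: C = ½·ln((1+r)/(1−r)) = ½·ln(1.9851) = 0.3428.
n = ((z_{α/2} + z_β)/C)² + 3.
(2.326 + 0.842) / 0.3428 = 3.168 / 0.3428 = 9.242.
n = 9.242² + 3 = 85.41 + 3 = 88.4.
Round up.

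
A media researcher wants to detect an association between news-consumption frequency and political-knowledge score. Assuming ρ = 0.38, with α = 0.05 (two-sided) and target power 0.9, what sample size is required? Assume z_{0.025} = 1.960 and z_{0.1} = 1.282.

n = 69

Fisher's z: C = ½·ln((1+r)/(1−r)) = ½·ln(2.2258) = 0.4001.
n = ((z_{α/2} + z_β)/C)² + 3.
(1.960 + 1.282) / 0.4001 = 3.242 / 0.4001 = 8.103.
n = 8.103² + 3 = 65.66 + 3 = 68.7.
Round up.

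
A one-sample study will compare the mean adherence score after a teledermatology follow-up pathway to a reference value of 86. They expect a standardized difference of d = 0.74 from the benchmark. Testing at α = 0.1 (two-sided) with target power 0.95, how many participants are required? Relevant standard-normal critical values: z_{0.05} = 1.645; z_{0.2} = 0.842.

For a one-sample test: n = ((z_{α/2} + z_β) / d)².
z_{α/2} + z_β = 1.645 + 1.645 = 3.290.
n = (3.290 / 0.74)² = 4.446² = 19.77.
Round up.

n = 20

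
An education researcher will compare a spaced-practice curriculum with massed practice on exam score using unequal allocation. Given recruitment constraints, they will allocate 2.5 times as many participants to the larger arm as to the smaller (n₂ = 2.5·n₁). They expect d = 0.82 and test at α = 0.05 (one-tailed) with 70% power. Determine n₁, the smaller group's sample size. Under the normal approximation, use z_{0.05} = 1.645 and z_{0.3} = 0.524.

n₁ = 10

With allocation ratio k = n₂/n₁ = 2.5, Var(x̄₁−x̄₂) = σ²(1/n₁ + 1/(k·n₁)) = σ²·(k+1)/(k·n₁).
So n₁ = (1 + 1/k)·((z_{α} + z_β)/d)² = 1.400 × (2.169/0.82)².
n₁ = 1.400 × 7.00 = 9.8.
Round up: n₁ = 10, giving n₂ = 2.5 × 10 = 25.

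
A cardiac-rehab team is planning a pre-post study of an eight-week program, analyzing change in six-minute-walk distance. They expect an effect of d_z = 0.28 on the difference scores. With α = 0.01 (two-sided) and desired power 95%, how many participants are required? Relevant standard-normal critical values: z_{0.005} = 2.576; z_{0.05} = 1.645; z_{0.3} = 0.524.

n = 228 pairs

For a paired (one-sample on differences) test: n = ((z_{α/2} + z_β) / d)².
z_{α/2} + z_β = 2.576 + 1.645 = 4.221.
n = (4.221 / 0.28)² = 15.075² = 227.26.
Round up.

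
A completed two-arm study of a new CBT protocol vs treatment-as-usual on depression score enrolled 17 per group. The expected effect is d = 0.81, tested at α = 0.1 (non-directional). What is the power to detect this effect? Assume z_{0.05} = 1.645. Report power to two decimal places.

For two equal groups, power = Φ(d·√(n/2) − z_{α/2}).
d·√(n/2) = 0.81 × √(17/2) = 0.81 × 2.915 = 2.362.
z_β = 2.362 − 1.645 = 0.717.
Power = Φ(0.717) = 0.763.

power ≈ 0.76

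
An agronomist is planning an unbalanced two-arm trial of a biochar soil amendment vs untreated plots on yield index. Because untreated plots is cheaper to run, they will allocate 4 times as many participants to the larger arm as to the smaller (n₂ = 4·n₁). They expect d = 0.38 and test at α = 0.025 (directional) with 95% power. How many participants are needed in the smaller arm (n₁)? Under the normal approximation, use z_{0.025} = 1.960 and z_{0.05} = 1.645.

With allocation ratio k = n₂/n₁ = 4, Var(x̄₁−x̄₂) = σ²(1/n₁ + 1/(k·n₁)) = σ²·(k+1)/(k·n₁).
So n₁ = (1 + 1/k)·((z_{α} + z_β)/d)² = 1.250 × (3.605/0.38)².
n₁ = 1.250 × 90.00 = 112.5.
Round up: n₁ = 113, giving n₂ = 4 × 113 = 452.

n₁ = 113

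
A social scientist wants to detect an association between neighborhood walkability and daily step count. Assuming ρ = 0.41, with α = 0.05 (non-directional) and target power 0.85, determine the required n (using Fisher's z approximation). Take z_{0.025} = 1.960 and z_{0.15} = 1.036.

Fisher's z: C = ½·ln((1+r)/(1−r)) = ½·ln(2.3898) = 0.4356.
n = ((z_{α/2} + z_β)/C)² + 3.
(1.960 + 1.036) / 0.4356 = 2.996 / 0.4356 = 6.878.
n = 6.878² + 3 = 47.31 + 3 = 50.3.
Round up.

n = 51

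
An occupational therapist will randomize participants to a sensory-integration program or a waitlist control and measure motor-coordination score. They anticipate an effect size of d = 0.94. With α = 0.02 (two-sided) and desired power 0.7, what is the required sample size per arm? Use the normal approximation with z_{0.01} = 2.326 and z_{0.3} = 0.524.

For two independent groups with equal n: n = 2·((z_{α/2} + z_β) / d)².
z_{α/2} + z_β = 2.326 + 0.524 = 2.850.
n = 2 × (2.850 / 0.94)² = 2 × 3.032² = 2 × 9.19 = 18.4.
Round up to the next whole participant.

n = 19 per group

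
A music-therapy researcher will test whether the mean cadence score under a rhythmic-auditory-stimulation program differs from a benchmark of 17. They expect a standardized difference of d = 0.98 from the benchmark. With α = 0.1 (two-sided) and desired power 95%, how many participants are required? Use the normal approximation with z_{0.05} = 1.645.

n = 12

For a one-sample test: n = ((z_{α/2} + z_β) / d)².
z_{α/2} + z_β = 1.645 + 1.645 = 3.290.
n = (3.290 / 0.98)² = 3.357² = 11.27.
Round up.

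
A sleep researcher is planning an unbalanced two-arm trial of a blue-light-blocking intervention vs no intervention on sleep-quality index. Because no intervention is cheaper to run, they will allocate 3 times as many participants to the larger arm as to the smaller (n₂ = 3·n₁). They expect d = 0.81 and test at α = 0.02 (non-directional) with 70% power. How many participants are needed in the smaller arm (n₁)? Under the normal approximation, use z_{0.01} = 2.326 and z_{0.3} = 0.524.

n₁ = 17

With allocation ratio k = n₂/n₁ = 3, Var(x̄₁−x̄₂) = σ²(1/n₁ + 1/(k·n₁)) = σ²·(k+1)/(k·n₁).
So n₁ = (1 + 1/k)·((z_{α/2} + z_β)/d)² = 1.333 × (2.850/0.81)².
n₁ = 1.333 × 12.38 = 16.5.
Round up: n₁ = 17, giving n₂ = 3 × 17 = 51.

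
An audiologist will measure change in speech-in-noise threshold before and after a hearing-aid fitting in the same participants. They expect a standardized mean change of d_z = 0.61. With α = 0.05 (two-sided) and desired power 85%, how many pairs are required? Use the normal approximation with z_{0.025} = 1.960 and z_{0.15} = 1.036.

n = 25 pairs

For a paired (one-sample on differences) test: n = ((z_{α/2} + z_β) / d)².
z_{α/2} + z_β = 1.960 + 1.036 = 2.996.
n = (2.996 / 0.61)² = 4.911² = 24.12.
Round up.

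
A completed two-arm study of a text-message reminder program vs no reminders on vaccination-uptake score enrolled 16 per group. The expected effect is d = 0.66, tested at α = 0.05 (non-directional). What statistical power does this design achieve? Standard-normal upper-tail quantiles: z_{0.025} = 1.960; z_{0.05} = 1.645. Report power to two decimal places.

For two equal groups, power = Φ(d·√(n/2) − z_{α/2}).
d·√(n/2) = 0.66 × √(16/2) = 0.66 × 2.828 = 1.867.
z_β = 1.867 − 1.960 = -0.093.
Power = Φ(-0.093) = 0.463.

power ≈ 0.46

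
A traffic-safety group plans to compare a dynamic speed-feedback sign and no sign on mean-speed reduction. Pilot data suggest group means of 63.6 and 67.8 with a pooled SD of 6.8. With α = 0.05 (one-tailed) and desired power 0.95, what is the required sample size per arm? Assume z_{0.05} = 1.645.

Cohen's d = |M₁ − M₂| / SD_pooled = |63.6 − 67.8| / 6.8 = 4.2 / 6.8 = 0.618.
For two independent groups with equal n: n = 2·((z_{α} + z_β) / d)².
z_{α} + z_β = 1.645 + 1.645 = 3.290.
n = 2 × (3.290 / 0.618)² = 2 × 5.324² = 2 × 28.34 = 56.7.
Round up to the next whole participant.

n = 57 per group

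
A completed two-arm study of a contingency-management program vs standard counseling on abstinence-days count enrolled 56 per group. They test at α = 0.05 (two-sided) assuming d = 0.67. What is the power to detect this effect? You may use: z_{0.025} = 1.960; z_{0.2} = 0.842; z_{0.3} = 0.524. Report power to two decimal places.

For two equal groups, power = Φ(d·√(n/2) − z_{α/2}).
d·√(n/2) = 0.67 × √(56/2) = 0.67 × 5.292 = 3.545.
z_β = 3.545 − 1.960 = 1.585.
Power = Φ(1.585) = 0.944.

power ≈ 0.94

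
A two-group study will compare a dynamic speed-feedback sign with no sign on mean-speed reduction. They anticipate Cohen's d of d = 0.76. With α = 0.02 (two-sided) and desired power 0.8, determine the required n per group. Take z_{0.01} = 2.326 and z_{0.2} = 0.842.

n = 35 per group

For two independent groups with equal n: n = 2·((z_{α/2} + z_β) / d)².
z_{α/2} + z_β = 2.326 + 0.842 = 3.168.
n = 2 × (3.168 / 0.76)² = 2 × 4.168² = 2 × 17.38 = 34.8.
Round up to the next whole participant.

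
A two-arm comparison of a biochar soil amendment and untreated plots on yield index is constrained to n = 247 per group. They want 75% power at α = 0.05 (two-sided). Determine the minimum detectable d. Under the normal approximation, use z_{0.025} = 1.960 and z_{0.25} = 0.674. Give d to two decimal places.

d_min ≈ 0.24

For two independent groups of n = 247 each: d_min = (z_{α/2} + z_β)·√(2/n).
z-sum = 1.960 + 0.674 = 2.634.
d_min = 2.634 × √(2/247) = 2.634 × 0.0900 = 0.237.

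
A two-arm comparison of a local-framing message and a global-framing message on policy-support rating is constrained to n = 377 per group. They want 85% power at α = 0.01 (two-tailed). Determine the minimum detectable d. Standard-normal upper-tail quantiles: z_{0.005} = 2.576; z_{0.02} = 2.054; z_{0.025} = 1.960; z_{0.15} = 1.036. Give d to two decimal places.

d_min ≈ 0.26

For two independent groups of n = 377 each: d_min = (z_{α/2} + z_β)·√(2/n).
z-sum = 2.576 + 1.036 = 3.612.
d_min = 3.612 × √(2/377) = 3.612 × 0.0728 = 0.263.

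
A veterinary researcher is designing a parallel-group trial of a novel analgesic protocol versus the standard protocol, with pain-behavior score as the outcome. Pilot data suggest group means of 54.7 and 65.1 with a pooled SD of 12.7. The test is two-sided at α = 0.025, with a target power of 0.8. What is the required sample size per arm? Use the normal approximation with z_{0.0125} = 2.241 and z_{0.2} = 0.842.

Cohen's d = |M₁ − M₂| / SD_pooled = |54.7 − 65.1| / 12.7 = 10.4 / 12.7 = 0.819.
For two independent groups with equal n: n = 2·((z_{α/2} + z_β) / d)².
z_{α/2} + z_β = 2.241 + 0.842 = 3.083.
n = 2 × (3.083 / 0.819)² = 2 × 3.764² = 2 × 14.17 = 28.3.
Round up to the next whole participant.

n = 29 per group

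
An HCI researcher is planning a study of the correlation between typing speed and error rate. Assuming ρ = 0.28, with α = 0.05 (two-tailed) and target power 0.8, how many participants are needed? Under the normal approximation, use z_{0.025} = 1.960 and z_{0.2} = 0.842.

n = 98

Fisher's z: C = ½·ln((1+r)/(1−r)) = ½·ln(1.7778) = 0.2877.
n = ((z_{α/2} + z_β)/C)² + 3.
(1.960 + 0.842) / 0.2877 = 2.802 / 0.2877 = 9.739.
n = 9.739² + 3 = 94.85 + 3 = 97.9.
Round up.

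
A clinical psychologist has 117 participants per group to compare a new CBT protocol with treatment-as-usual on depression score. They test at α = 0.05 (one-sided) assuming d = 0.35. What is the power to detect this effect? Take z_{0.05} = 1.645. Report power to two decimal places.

power ≈ 0.85

For two equal groups, power = Φ(d·√(n/2) − z_{α}).
d·√(n/2) = 0.35 × √(117/2) = 0.35 × 7.649 = 2.677.
z_β = 2.677 − 1.645 = 1.032.
Power = Φ(1.032) = 0.849.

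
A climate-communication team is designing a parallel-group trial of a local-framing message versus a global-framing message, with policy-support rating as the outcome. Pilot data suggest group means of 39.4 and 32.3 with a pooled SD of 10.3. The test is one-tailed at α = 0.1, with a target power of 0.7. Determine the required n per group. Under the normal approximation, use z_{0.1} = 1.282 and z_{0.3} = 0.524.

n = 14 per group

Cohen's d = |M₁ − M₂| / SD_pooled = |39.4 − 32.3| / 10.3 = 7.1 / 10.3 = 0.689.
For two independent groups with equal n: n = 2·((z_{α} + z_β) / d)².
z_{α} + z_β = 1.282 + 0.524 = 1.806.
n = 2 × (1.806 / 0.689)² = 2 × 2.621² = 2 × 6.87 = 13.7.
Round up to the next whole participant.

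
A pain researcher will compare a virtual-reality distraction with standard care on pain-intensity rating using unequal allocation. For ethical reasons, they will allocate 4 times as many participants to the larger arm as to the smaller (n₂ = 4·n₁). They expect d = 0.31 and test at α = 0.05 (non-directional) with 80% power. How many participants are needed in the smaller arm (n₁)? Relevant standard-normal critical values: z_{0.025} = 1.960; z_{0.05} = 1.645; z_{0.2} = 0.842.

n₁ = 103

With allocation ratio k = n₂/n₁ = 4, Var(x̄₁−x̄₂) = σ²(1/n₁ + 1/(k·n₁)) = σ²·(k+1)/(k·n₁).
So n₁ = (1 + 1/k)·((z_{α/2} + z_β)/d)² = 1.250 × (2.802/0.31)².
n₁ = 1.250 × 81.70 = 102.1.
Round up: n₁ = 103, giving n₂ = 4 × 103 = 412.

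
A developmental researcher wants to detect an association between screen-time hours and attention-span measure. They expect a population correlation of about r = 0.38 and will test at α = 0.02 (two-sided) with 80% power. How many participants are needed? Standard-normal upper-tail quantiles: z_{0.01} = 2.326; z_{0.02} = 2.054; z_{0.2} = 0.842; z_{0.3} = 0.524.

n = 66

Fisher's z: C = ½·ln((1+r)/(1−r)) = ½·ln(2.2258) = 0.4001.
n = ((z_{α/2} + z_β)/C)² + 3.
(2.326 + 0.842) / 0.4001 = 3.168 / 0.4001 = 7.918.
n = 7.918² + 3 = 62.70 + 3 = 65.7.
Round up.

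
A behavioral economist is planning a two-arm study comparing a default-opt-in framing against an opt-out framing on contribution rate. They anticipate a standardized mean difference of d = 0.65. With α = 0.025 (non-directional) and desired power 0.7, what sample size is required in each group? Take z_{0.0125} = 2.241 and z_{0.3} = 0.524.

For two independent groups with equal n: n = 2·((z_{α/2} + z_β) / d)².
z_{α/2} + z_β = 2.241 + 0.524 = 2.765.
n = 2 × (2.765 / 0.65)² = 2 × 4.254² = 2 × 18.10 = 36.2.
Round up to the next whole participant.

n = 37 per group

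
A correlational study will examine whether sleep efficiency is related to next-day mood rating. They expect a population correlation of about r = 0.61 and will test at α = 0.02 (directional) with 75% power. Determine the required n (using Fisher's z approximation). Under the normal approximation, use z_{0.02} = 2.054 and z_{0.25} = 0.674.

n = 18

Fisher's z: C = ½·ln((1+r)/(1−r)) = ½·ln(4.1282) = 0.7089.
n = ((z_{α} + z_β)/C)² + 3.
(2.054 + 0.674) / 0.7089 = 2.728 / 0.7089 = 3.848.
n = 3.848² + 3 = 14.81 + 3 = 17.8.
Round up.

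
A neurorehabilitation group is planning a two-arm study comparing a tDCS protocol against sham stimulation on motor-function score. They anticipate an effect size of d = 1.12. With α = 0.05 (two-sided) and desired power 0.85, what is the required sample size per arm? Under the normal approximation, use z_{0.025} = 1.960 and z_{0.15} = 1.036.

For two independent groups with equal n: n = 2·((z_{α/2} + z_β) / d)².
z_{α/2} + z_β = 1.960 + 1.036 = 2.996.
n = 2 × (2.996 / 1.12)² = 2 × 2.675² = 2 × 7.16 = 14.3.
Round up to the next whole participant.

n = 15 per group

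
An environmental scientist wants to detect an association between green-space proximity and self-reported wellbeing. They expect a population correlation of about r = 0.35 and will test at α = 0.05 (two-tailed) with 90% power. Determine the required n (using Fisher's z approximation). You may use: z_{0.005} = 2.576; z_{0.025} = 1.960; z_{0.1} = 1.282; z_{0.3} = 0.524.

Fisher's z: C = ½·ln((1+r)/(1−r)) = ½·ln(2.0769) = 0.3654.
n = ((z_{α/2} + z_β)/C)² + 3.
(1.960 + 1.282) / 0.3654 = 3.242 / 0.3654 = 8.872.
n = 8.872² + 3 = 78.72 + 3 = 81.7.
Round up.

n = 82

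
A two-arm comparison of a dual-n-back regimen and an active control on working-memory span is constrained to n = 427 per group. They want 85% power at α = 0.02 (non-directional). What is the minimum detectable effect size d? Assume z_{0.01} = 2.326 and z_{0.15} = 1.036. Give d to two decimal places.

For two independent groups of n = 427 each: d_min = (z_{α/2} + z_β)·√(2/n).
z-sum = 2.326 + 1.036 = 3.362.
d_min = 3.362 × √(2/427) = 3.362 × 0.0684 = 0.230.

d_min ≈ 0.23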